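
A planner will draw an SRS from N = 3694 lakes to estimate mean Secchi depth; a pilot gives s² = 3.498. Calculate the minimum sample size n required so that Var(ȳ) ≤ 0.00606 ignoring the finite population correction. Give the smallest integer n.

578

Without fpc, n₀ = s²/D = 3.498/0.00606 = 577.2277.
Rounding up, n = 578.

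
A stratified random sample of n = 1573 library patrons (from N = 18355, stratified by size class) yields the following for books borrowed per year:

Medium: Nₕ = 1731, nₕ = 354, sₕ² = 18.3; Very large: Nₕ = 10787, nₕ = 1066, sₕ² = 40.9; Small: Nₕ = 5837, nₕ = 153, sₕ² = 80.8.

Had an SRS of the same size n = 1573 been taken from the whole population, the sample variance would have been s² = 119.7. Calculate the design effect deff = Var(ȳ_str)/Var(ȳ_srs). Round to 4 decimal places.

Var(ȳ_str) = Σ Wₕ²(1−fₕ)sₕ²/nₕ with Wₕ = Nₕ/18355:
  Medium: (1731/18355)²·(1−354/1731)·18.3/354 = 3.6573798 × 10^-4
  Very large: (10787/18355)²·(1−1066/10787)·40.9/1066 = 0.011941777
  Small: (5837/18355)²·(1−153/5837)·80.8/153 = 0.052006175
  → Var(ȳ_str) = 0.06431369.
Var(ȳ_srs) = (1 − 1573/18355)·119.7/1573 = 0.069575247.
deff = 0.06431369 / 0.069575247 = 0.9244.

0.9244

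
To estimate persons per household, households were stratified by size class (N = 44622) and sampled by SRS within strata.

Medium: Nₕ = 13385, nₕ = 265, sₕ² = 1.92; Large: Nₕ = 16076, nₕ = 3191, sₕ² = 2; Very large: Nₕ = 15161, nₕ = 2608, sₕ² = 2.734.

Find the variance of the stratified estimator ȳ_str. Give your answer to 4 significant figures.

8.044 × 10^-4

Var(ȳ_str) = Σₕ Wₕ²(1 − fₕ)sₕ²/nₕ with Wₕ = Nₕ/N, N = 44622.
Medium: Wₕ = 0.29996414; term = 0.29996414²·(1 − 0.01979828)·1.92/265 = 6.3901272 × 10^-4.
Large: Wₕ = 0.36027072; term = 0.36027072²·(1 − 0.19849465)·2/3191 = 6.5202995 × 10^-5.
Very large: Wₕ = 0.33976514; term = 0.33976514²·(1 − 0.17202032)·2.734/2608 = 1.0020012 × 10^-4.
Sum = 8.0441584 × 10^-4.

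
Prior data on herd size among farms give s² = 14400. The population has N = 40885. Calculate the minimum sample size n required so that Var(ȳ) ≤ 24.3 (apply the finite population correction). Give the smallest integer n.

Without fpc, n₀ = s²/D = 14400/24.3 = 592.5926.
With fpc, (1 − n/N)·s²/n ≤ D requires n ≥ n₀/(1 + n₀/N) = 592.5926/(1 + 592.5926/40885) = 584.1262.
Rounding up, n = 585.

585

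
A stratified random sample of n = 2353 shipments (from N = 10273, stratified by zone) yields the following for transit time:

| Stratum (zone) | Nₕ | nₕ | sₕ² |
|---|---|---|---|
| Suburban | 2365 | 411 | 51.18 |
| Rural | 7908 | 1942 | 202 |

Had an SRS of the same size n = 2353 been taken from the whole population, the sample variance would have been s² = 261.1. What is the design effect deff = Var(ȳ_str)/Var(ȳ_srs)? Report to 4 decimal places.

Var(ȳ_str) = Σ Wₕ²(1−fₕ)sₕ²/nₕ with Wₕ = Nₕ/10273:
  Suburban: (2365/10273)²·(1−411/2365)·51.18/411 = 0.0054528002
  Rural: (7908/10273)²·(1−1942/7908)·202/1942 = 0.046500484
  → Var(ȳ_str) = 0.051953284.
Var(ȳ_srs) = (1 − 2353/10273)·261.1/2353 = 0.085548586.
deff = 0.051953284 / 0.085548586 = 0.6073.

0.6073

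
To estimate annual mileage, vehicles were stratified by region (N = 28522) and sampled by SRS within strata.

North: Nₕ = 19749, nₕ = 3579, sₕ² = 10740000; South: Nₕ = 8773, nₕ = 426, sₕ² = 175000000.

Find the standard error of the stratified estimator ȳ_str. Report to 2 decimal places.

Var(ȳ_str) = Σₕ Wₕ²(1 − fₕ)sₕ²/nₕ with Wₕ = Nₕ/N, N = 28522.
North: Wₕ = 0.69241287; term = 0.69241287²·(1 − 0.18122437)·10740000/3579 = 1177.9796.
South: Wₕ = 0.30758713; term = 0.30758713²·(1 − 0.04855808)·175000000/426 = 36978.309.
Sum = 38156.289.
SE = √(38156.289) = 195.34.

195.34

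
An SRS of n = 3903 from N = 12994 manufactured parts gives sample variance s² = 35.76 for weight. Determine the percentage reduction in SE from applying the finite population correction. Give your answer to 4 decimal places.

f = n/N = 3903/12994 = 0.30036940.
SE_no-fpc = √(s²/n) = 0.095719292; SE_fpc = √((1−f)s²/n) = 0.080063372.
Ratio = √(1−f) = 0.83643924. Reduction = 100·(1 − 0.83643924) = 16.3561%.

16.3561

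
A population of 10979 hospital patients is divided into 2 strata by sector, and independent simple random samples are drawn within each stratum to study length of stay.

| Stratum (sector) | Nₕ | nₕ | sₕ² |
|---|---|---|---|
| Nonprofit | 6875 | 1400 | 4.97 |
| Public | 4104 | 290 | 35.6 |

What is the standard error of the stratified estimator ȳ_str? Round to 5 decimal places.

0.13057

Var(ȳ_str) = Σₕ Wₕ²(1 − fₕ)sₕ²/nₕ with Wₕ = Nₕ/N, N = 10979.
Nonprofit: Wₕ = 0.62619546; term = 0.62619546²·(1 − 0.20363636)·4.97/1400 = 0.001108561.
Public: Wₕ = 0.37380454; term = 0.37380454²·(1 − 0.07066277)·35.6/290 = 0.01594096.
Sum = 0.017049521.
SE = √(0.017049521) = 0.13057.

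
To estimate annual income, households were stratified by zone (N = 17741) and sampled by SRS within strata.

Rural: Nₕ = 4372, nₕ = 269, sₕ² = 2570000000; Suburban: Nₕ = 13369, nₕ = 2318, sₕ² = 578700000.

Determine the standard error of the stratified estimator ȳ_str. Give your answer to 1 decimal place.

813.4

Var(ȳ_str) = Σₕ Wₕ²(1 − fₕ)sₕ²/nₕ with Wₕ = Nₕ/N, N = 17741.
Rural: Wₕ = 0.24643481; term = 0.24643481²·(1 − 0.06152790)·2570000000/269 = 544510.58.
Suburban: Wₕ = 0.75356519; term = 0.75356519²·(1 − 0.17338619)·578700000/2318 = 117188.33.
Sum = 661698.91.
SE = √(661698.91) = 813.4.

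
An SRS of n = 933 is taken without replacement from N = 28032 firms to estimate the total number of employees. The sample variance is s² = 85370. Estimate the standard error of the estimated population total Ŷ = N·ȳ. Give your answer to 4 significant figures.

263600

Var(Ŷ) = N²·Var(ȳ) = N²·(1 − n/N)·s²/n.
f = 933/28032 = 0.03328339; Var(ȳ) = 0.96671661·85370/933 = 88.455088.
Var(Ŷ) = 28032² · 88.455088 = 6.9507391 × 10^10.
SE(Ŷ) = √(6.9507391 × 10^10) = 263600.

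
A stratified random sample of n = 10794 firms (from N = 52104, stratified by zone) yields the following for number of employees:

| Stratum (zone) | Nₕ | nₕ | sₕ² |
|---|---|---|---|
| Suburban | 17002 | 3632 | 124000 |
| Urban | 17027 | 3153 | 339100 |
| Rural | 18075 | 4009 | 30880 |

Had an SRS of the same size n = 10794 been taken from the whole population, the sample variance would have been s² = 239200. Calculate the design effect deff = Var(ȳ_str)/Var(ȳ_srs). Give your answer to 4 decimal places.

Var(ȳ_str) = Σ Wₕ²(1−fₕ)sₕ²/nₕ with Wₕ = Nₕ/52104:
  Suburban: (17002/52104)²·(1−3632/17002)·124000/3632 = 2.8586773
  Urban: (17027/52104)²·(1−3153/17027)·339100/3153 = 9.3583981
  Rural: (18075/52104)²·(1−4009/18075)·30880/4009 = 0.7213533
  → Var(ȳ_str) = 12.938429.
Var(ȳ_srs) = (1 − 10794/52104)·239200/10794 = 17.569641.
deff = 12.938429 / 17.569641 = 0.7364.

0.7364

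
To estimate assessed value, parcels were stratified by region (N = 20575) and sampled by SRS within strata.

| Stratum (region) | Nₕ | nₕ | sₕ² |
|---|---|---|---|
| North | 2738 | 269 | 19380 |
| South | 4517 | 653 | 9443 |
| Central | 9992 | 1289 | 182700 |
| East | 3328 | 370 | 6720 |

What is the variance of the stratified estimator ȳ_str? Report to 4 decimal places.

31.2847

Var(ȳ_str) = Σₕ Wₕ²(1 − fₕ)sₕ²/nₕ with Wₕ = Nₕ/N, N = 20575.
North: Wₕ = 0.13307412; term = 0.13307412²·(1 − 0.09824690)·19380/269 = 1.1504728.
South: Wₕ = 0.21953827; term = 0.21953827²·(1 − 0.14456498)·9443/653 = 0.59621696.
Central: Wₕ = 0.48563791; term = 0.48563791²·(1 − 0.12900320)·182700/1289 = 29.115708.
East: Wₕ = 0.16174970; term = 0.16174970²·(1 − 0.11117788)·6720/370 = 0.42234694.
Sum = 31.284745.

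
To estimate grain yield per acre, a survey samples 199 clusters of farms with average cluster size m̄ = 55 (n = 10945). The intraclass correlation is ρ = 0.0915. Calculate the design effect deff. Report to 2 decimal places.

5.94

deff = 1 + (55 − 1)·0.0915 = 1 + 4.941 = 5.941.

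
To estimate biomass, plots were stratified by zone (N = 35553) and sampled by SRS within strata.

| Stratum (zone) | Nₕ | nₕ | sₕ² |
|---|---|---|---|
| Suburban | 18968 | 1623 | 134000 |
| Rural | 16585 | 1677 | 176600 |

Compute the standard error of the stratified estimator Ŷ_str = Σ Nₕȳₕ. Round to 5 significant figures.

230650

Var(Ŷ_str) = Σₕ Nₕ²(1 − fₕ)sₕ²/nₕ.
Suburban: 18968²·(1 − 1623/18968)·134000/1623 = 2.7163275 × 10^10.
Rural: 16585²·(1 − 1677/16585)·176600/1677 = 2.6037093 × 10^10.
Sum = 5.3200368 × 10^10.
SE = √(5.3200368 × 10^10) = 230650.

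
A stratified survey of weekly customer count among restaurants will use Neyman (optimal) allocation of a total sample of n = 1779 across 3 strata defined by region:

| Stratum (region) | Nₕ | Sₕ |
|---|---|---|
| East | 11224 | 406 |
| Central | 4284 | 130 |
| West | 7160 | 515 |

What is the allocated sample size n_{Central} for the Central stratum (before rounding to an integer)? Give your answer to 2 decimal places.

112.57

Neyman allocation: nₕ = n·NₕSₕ / Σⱼ NⱼSⱼ.
Σ NⱼSⱼ = 11224·406 + 4284·130 + 7160·515 = 8.801264 × 10^6.
n_{Central} = 1779·4284·130 / (8.801264 × 10^6) = 112.57.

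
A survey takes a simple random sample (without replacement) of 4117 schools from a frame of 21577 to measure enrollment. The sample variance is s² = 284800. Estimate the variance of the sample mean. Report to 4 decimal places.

Under SRS without replacement, Var(ȳ) = (1 − f)·s²/n with f = n/N = 4117/21577 = 0.19080502.
Var(ȳ) = (1 − 0.19080502)·284800/4117 = 0.80919498·69.176585 = 55.977345.

55.9773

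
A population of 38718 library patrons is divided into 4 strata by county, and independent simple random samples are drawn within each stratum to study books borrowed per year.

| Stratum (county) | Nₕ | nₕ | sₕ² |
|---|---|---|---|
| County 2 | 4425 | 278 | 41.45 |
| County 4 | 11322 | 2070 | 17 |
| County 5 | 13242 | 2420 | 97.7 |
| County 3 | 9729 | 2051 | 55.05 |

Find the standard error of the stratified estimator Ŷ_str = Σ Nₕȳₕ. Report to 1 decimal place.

3374.4

Var(Ŷ_str) = Σₕ Nₕ²(1 − fₕ)sₕ²/nₕ.
County 2: 4425²·(1 − 278/4425)·41.45/278 = 2.736069 × 10^6.
County 4: 11322²·(1 − 2070/11322)·17/2070 = 860275.1.
County 5: 13242²·(1 − 2420/13242)·97.7/2420 = 5.7854922 × 10^6.
County 3: 9729²·(1 − 2051/9729)·55.05/2051 = 2.0049704 × 10^6.
Sum = 1.1386807 × 10^7.
SE = √(1.1386807 × 10^7) = 3374.4.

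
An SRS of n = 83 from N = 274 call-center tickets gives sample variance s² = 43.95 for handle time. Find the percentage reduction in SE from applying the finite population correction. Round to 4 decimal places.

16.5087

f = n/N = 83/274 = 0.30291971.
SE_no-fpc = √(s²/n) = 0.72767992; SE_fpc = √((1−f)s²/n) = 0.60754968.
Ratio = √(1−f) = 0.83491334. Reduction = 100·(1 − 0.83491334) = 16.5087%.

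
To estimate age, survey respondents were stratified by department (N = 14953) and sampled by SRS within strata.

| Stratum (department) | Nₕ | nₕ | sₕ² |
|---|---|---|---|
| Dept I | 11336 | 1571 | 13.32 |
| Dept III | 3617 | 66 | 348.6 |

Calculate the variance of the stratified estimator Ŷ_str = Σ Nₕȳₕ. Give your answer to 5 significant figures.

Var(Ŷ_str) = Σₕ Nₕ²(1 − fₕ)sₕ²/nₕ.
Dept I: 11336²·(1 − 1571/11336)·13.32/1571 = 938555.86.
Dept III: 3617²·(1 − 66/3617)·348.6/66 = 6.7839498 × 10^7.
Sum = 6.8778054 × 10^7.

6.8778 × 10^7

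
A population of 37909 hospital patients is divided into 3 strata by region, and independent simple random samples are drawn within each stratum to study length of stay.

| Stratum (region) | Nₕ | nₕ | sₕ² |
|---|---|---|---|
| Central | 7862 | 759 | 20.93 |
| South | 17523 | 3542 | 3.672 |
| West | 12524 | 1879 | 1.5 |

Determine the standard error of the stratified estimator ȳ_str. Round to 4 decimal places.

0.0364

Var(ȳ_str) = Σₕ Wₕ²(1 − fₕ)sₕ²/nₕ with Wₕ = Nₕ/N, N = 37909.
Central: Wₕ = 0.20739138; term = 0.20739138²·(1 − 0.09654032)·20.93/759 = 0.0010715629.
South: Wₕ = 0.46223852; term = 0.46223852²·(1 − 0.20213434)·3.672/3542 = 1.7673239 × 10^-4.
West: Wₕ = 0.33037010; term = 0.33037010²·(1 − 0.15003194)·1.5/1879 = 7.4057415 × 10^-5.
Sum = 0.0013223527.
SE = √(0.0013223527) = 0.0364.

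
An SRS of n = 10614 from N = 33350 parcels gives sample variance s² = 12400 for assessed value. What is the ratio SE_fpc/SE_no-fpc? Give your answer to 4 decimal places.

0.8257

f = n/N = 10614/33350 = 0.31826087.
SE_no-fpc = √(s²/n) = 1.0808646; SE_fpc = √((1−f)s²/n) = 0.89244285.
Ratio = √(1−f) = 0.82567495.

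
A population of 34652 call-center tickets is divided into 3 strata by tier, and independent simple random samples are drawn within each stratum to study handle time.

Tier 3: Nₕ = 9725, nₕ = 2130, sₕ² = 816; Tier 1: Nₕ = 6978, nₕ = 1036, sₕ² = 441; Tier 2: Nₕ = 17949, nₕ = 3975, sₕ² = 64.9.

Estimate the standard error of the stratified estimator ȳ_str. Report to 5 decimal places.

Var(ȳ_str) = Σₕ Wₕ²(1 − fₕ)sₕ²/nₕ with Wₕ = Nₕ/N, N = 34652.
Tier 3: Wₕ = 0.28064758; term = 0.28064758²·(1 − 0.21902314)·816/2130 = 0.023565211.
Tier 1: Wₕ = 0.20137366; term = 0.20137366²·(1 − 0.14846661)·441/1036 = 0.014698934.
Tier 2: Wₕ = 0.51797876; term = 0.51797876²·(1 − 0.22146081)·64.9/3975 = 0.0034104521.
Sum = 0.041674597.
SE = √(0.041674597) = 0.20414.

0.20414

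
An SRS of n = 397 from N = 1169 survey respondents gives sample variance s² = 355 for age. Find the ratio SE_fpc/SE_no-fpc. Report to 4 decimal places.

0.8126

f = n/N = 397/1169 = 0.33960650.
SE_no-fpc = √(s²/n) = 0.94562495; SE_fpc = √((1−f)s²/n) = 0.76845832.
Ratio = √(1−f) = 0.81264599.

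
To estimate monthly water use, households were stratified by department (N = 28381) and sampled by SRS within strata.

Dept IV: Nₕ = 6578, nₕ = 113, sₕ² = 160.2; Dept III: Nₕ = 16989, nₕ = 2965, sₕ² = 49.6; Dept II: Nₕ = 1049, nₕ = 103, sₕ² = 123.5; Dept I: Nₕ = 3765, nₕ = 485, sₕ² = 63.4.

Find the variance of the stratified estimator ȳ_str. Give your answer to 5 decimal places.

0.08328

Var(ȳ_str) = Σₕ Wₕ²(1 − fₕ)sₕ²/nₕ with Wₕ = Nₕ/N, N = 28381.
Dept IV: Wₕ = 0.23177478; term = 0.23177478²·(1 − 0.01717847)·160.2/113 = 0.074849875.
Dept III: Wₕ = 0.59860470; term = 0.59860470²·(1 − 0.17452469)·49.6/2965 = 0.0049481324.
Dept II: Wₕ = 0.03696135; term = 0.03696135²·(1 − 0.09818875)·123.5/103 = 0.0014772057.
Dept I: Wₕ = 0.13265917; term = 0.13265917²·(1 − 0.12881806)·63.4/485 = 0.0020041534.
Sum = 0.083279367.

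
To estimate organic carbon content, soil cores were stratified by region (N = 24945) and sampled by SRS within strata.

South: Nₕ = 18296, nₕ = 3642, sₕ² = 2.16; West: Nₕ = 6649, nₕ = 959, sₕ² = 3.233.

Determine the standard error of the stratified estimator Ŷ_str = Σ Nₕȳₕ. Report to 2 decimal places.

535.31

Var(Ŷ_str) = Σₕ Nₕ²(1 − fₕ)sₕ²/nₕ.
South: 18296²·(1 − 3642/18296)·2.16/3642 = 159010.63.
West: 6649²·(1 − 959/6649)·3.233/959 = 127542.73.
Sum = 286553.36.
SE = √(286553.36) = 535.31.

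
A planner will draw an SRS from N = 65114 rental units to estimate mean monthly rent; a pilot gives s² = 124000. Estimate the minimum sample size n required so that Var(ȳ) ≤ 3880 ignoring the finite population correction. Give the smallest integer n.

32

Without fpc, n₀ = s²/D = 124000/3880 = 31.9588.
Rounding up, n = 32.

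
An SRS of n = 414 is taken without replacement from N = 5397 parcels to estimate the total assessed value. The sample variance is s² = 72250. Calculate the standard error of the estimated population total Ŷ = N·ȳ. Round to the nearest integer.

Var(Ŷ) = N²·Var(ȳ) = N²·(1 − n/N)·s²/n.
f = 414/5397 = 0.07670928; Var(ȳ) = 0.92329072·72250/414 = 161.12984.
Var(Ŷ) = 5397² · 161.12984 = 4.693327 × 10^9.
SE(Ŷ) = √(4.693327 × 10^9) = 68508.

68508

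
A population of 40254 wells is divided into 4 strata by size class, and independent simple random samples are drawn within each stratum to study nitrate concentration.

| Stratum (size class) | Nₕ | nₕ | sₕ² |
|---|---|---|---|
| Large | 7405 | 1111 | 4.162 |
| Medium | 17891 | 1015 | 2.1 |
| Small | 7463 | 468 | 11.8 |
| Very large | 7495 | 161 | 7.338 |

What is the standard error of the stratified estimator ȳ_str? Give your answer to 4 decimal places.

0.0534

Var(ȳ_str) = Σₕ Wₕ²(1 − fₕ)sₕ²/nₕ with Wₕ = Nₕ/N, N = 40254.
Large: Wₕ = 0.18395687; term = 0.18395687²·(1 − 0.15003376)·4.162/1111 = 1.0775111 × 10^-4.
Medium: Wₕ = 0.44445273; term = 0.44445273²·(1 − 0.05673244)·2.1/1015 = 3.8551324 × 10^-4.
Small: Wₕ = 0.18539772; term = 0.18539772²·(1 − 0.06270937)·11.8/468 = 8.1230519 × 10^-4.
Very large: Wₕ = 0.18619268; term = 0.18619268²·(1 − 0.02148099)·7.338/161 = 0.001546131.
Sum = 0.0028517005.
SE = √(0.0028517005) = 0.0534.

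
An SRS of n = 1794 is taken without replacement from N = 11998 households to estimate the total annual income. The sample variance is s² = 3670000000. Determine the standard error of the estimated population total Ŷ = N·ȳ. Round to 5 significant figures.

1.5826 × 10^7

Var(Ŷ) = N²·Var(ȳ) = N²·(1 − n/N)·s²/n.
f = 1794/11998 = 0.14952492; Var(ȳ) = 0.85047508·3670000000/1794 = 1.7398236 × 10^6.
Var(Ŷ) = 11998² · (1.7398236 × 10^6) = 2.5045109 × 10^14.
SE(Ŷ) = √(2.5045109 × 10^14) = 1.5826 × 10^7.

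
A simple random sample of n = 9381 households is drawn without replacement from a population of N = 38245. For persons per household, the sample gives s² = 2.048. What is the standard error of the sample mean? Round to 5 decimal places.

0.01284

Under SRS without replacement, Var(ȳ) = (1 − f)·s²/n with f = n/N = 9381/38245 = 0.24528697.
Var(ȳ) = (1 − 0.24528697)·2.048/9381 = 0.75471303·2.1831361 × 10^-4 = 1.6476413 × 10^-4.
SE(ȳ) = √(1.6476413 × 10^-4) = 0.01284.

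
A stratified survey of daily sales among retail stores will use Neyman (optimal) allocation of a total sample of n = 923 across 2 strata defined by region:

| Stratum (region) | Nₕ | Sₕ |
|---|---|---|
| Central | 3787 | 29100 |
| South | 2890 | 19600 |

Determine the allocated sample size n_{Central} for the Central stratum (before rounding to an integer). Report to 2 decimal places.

Neyman allocation: nₕ = n·NₕSₕ / Σⱼ NⱼSⱼ.
Σ NⱼSⱼ = 3787·29100 + 2890·19600 = 1.668457 × 10^8.
n_{Central} = 923·3787·29100 / (1.668457 × 10^8) = 609.64.

609.64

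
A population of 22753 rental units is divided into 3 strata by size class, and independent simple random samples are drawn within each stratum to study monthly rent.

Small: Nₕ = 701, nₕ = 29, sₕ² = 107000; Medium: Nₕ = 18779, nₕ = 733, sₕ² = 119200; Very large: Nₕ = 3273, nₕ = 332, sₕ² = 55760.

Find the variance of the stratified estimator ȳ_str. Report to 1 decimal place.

Var(ȳ_str) = Σₕ Wₕ²(1 − fₕ)sₕ²/nₕ with Wₕ = Nₕ/N, N = 22753.
Small: Wₕ = 0.03080912; term = 0.03080912²·(1 − 0.04136947)·107000/29 = 3.3573432.
Medium: Wₕ = 0.82534171; term = 0.82534171²·(1 − 0.03903296)·119200/733 = 106.45066.
Very large: Wₕ = 0.14384916; term = 0.14384916²·(1 − 0.10143599)·55760/332 = 3.1228302.
Sum = 112.93083.

112.9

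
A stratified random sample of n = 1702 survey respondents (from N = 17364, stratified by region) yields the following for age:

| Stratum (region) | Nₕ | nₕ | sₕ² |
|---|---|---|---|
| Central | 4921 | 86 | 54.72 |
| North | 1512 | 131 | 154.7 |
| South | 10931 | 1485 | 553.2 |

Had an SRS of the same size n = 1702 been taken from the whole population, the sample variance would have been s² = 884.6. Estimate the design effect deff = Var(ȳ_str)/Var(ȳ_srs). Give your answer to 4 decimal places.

Var(ȳ_str) = Σ Wₕ²(1−fₕ)sₕ²/nₕ with Wₕ = Nₕ/17364:
  Central: (4921/17364)²·(1−86/4921)·54.72/86 = 0.050210891
  North: (1512/17364)²·(1−131/1512)·154.7/131 = 0.0081783357
  South: (10931/17364)²·(1−1485/10931)·553.2/1485 = 0.12757454
  → Var(ȳ_str) = 0.18596377.
Var(ȳ_srs) = (1 − 1702/17364)·884.6/1702 = 0.468797.
deff = 0.18596377 / 0.468797 = 0.3967.

0.3967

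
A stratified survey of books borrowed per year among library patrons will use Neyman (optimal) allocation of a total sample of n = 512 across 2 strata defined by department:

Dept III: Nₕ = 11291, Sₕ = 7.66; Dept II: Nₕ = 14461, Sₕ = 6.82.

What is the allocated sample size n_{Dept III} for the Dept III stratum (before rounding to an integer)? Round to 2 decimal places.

Neyman allocation: nₕ = n·NₕSₕ / Σⱼ NⱼSⱼ.
Σ NⱼSⱼ = 11291·7.66 + 14461·6.82 = 185113.08.
n_{Dept III} = 512·11291·7.66 / 185113.08 = 239.22.

239.22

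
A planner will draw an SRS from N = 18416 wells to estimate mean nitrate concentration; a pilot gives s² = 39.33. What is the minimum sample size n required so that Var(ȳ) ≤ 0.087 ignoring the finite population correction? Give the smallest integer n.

453

Without fpc, n₀ = s²/D = 39.33/0.087 = 452.0690.
Rounding up, n = 453.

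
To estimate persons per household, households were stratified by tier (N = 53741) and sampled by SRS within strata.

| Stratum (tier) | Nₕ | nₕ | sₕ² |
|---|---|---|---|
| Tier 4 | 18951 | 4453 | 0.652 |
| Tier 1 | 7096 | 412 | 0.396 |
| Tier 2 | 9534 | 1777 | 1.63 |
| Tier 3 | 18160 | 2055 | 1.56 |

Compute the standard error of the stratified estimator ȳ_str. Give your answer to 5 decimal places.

0.01141

Var(ȳ_str) = Σₕ Wₕ²(1 − fₕ)sₕ²/nₕ with Wₕ = Nₕ/N, N = 53741.
Tier 4: Wₕ = 0.35263579; term = 0.35263579²·(1 − 0.23497441)·0.652/4453 = 1.3929119 × 10^-5.
Tier 1: Wₕ = 0.13204071; term = 0.13204071²·(1 − 0.05806088)·0.396/412 = 1.5784707 × 10^-5.
Tier 2: Wₕ = 0.17740645; term = 0.17740645²·(1 − 0.18638557)·1.63/1777 = 2.3488627 × 10^-5.
Tier 3: Wₕ = 0.33791705; term = 0.33791705²·(1 − 0.11316079)·1.56/2055 = 7.6873713 × 10^-5.
Sum = 1.3007617 × 10^-4.
SE = √(1.3007617 × 10^-4) = 0.01141.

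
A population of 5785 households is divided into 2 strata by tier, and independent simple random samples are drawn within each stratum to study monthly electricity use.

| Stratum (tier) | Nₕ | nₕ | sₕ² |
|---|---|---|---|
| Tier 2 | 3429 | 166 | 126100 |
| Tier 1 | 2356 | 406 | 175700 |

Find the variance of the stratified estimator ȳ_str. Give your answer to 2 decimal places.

Var(ȳ_str) = Σₕ Wₕ²(1 − fₕ)sₕ²/nₕ with Wₕ = Nₕ/N, N = 5785.
Tier 2: Wₕ = 0.59273984; term = 0.59273984²·(1 − 0.04841062)·126100/166 = 253.97141.
Tier 1: Wₕ = 0.40726016; term = 0.40726016²·(1 − 0.17232598)·175700/406 = 59.408543.
Sum = 313.37995.

313.38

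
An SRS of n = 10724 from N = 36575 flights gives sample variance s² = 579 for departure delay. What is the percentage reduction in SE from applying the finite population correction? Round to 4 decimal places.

f = n/N = 10724/36575 = 0.29320574.
SE_no-fpc = √(s²/n) = 0.23235974; SE_fpc = √((1−f)s²/n) = 0.19534729.
Ratio = √(1−f) = 0.84071057. Reduction = 100·(1 − 0.84071057) = 15.9289%.

15.9289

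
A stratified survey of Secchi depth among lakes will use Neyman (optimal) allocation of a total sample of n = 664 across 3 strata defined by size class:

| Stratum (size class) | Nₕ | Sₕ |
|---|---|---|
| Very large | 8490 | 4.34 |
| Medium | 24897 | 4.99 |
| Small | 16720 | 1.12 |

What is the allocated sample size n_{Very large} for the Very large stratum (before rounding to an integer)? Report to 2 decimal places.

136.07

Neyman allocation: nₕ = n·NₕSₕ / Σⱼ NⱼSⱼ.
Σ NⱼSⱼ = 8490·4.34 + 24897·4.99 + 16720·1.12 = 179809.03.
n_{Very large} = 664·8490·4.34 / 179809.03 = 136.07.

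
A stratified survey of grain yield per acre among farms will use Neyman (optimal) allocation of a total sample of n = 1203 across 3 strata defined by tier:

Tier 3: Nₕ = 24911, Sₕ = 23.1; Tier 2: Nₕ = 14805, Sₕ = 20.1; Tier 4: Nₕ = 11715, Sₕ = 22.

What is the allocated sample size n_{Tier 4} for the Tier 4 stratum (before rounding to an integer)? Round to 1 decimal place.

274.2

Neyman allocation: nₕ = n·NₕSₕ / Σⱼ NⱼSⱼ.
Σ NⱼSⱼ = 24911·23.1 + 14805·20.1 + 11715·22 = 1.1307546 × 10^6.
n_{Tier 4} = 1203·11715·22 / (1.1307546 × 10^6) = 274.2.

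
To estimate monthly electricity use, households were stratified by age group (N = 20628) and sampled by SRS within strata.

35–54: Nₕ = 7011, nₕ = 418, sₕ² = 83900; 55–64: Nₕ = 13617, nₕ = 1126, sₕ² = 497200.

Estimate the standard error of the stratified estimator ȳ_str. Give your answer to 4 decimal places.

14.0822

Var(ȳ_str) = Σₕ Wₕ²(1 − fₕ)sₕ²/nₕ with Wₕ = Nₕ/N, N = 20628.
35–54: Wₕ = 0.33987784; term = 0.33987784²·(1 − 0.05962060)·83900/418 = 21.803915.
55–64: Wₕ = 0.66012216; term = 0.66012216²·(1 − 0.08269075)·497200/1126 = 176.50505.
Sum = 198.30897.
SE = √(198.30897) = 14.0822.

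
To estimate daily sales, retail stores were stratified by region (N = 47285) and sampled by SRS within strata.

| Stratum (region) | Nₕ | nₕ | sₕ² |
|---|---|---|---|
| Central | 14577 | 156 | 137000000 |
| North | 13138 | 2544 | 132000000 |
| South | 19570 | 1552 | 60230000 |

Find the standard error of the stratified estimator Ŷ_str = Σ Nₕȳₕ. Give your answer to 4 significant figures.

1.434 × 10^7

Var(Ŷ_str) = Σₕ Nₕ²(1 − fₕ)sₕ²/nₕ.
Central: 14577²·(1 − 156/14577)·137000000/156 = 1.8461182 × 10^14.
North: 13138²·(1 − 2544/13138)·132000000/2544 = 7.2218099 × 10^12.
South: 19570²·(1 − 1552/19570)·60230000/1552 = 1.3684173 × 10^13.
Sum = 2.055178 × 10^14.
SE = √(2.055178 × 10^14) = 1.434 × 10^7.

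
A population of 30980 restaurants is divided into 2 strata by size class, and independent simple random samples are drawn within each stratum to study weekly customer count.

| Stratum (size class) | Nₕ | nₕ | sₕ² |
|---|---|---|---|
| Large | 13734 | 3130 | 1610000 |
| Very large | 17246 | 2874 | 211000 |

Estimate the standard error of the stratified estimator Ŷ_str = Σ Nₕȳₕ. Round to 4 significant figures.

305100

Var(Ŷ_str) = Σₕ Nₕ²(1 − fₕ)sₕ²/nₕ.
Large: 13734²·(1 − 3130/13734)·1610000/3130 = 7.4911467 × 10^10.
Very large: 17246²·(1 − 2874/17246)·211000/2874 = 1.8197062 × 10^10.
Sum = 9.3108529 × 10^10.
SE = √(9.3108529 × 10^10) = 305100.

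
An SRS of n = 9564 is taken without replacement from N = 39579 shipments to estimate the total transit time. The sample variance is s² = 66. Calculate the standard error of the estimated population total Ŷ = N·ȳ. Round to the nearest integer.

2863

Var(Ŷ) = N²·Var(ȳ) = N²·(1 − n/N)·s²/n.
f = 9564/39579 = 0.24164330; Var(ȳ) = 0.75835670·66/9564 = 0.0052333273.
Var(Ŷ) = 39579² · 0.0052333273 = 8.1979928 × 10^6.
SE(Ŷ) = √(8.1979928 × 10^6) = 2863.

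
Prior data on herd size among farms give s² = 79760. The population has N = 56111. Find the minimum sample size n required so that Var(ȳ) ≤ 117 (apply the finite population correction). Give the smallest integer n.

Without fpc, n₀ = s²/D = 79760/117 = 681.7094.
With fpc, (1 − n/N)·s²/n ≤ D requires n ≥ n₀/(1 + n₀/N) = 681.7094/(1 + 681.7094/56111) = 673.5265.
Rounding up, n = 674.

674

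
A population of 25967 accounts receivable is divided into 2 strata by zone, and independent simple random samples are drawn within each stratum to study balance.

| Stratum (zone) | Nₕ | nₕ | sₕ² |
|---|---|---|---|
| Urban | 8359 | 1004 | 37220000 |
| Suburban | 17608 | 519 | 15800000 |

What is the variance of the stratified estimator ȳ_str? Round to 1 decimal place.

Var(ȳ_str) = Σₕ Wₕ²(1 − fₕ)sₕ²/nₕ with Wₕ = Nₕ/N, N = 25967.
Urban: Wₕ = 0.32190858; term = 0.32190858²·(1 − 0.12011006)·37220000/1004 = 3380.151.
Suburban: Wₕ = 0.67809142; term = 0.67809142²·(1 − 0.02947524)·15800000/519 = 13585.413.
Sum = 16965.564.

16965.6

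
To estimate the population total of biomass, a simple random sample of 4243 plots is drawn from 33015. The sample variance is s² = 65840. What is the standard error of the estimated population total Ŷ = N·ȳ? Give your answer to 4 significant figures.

Var(Ŷ) = N²·Var(ȳ) = N²·(1 − n/N)·s²/n.
f = 4243/33015 = 0.12851734; Var(ȳ) = 0.87148266·65840/4243 = 13.523078.
Var(Ŷ) = 33015² · 13.523078 = 1.4740023 × 10^10.
SE(Ŷ) = √(1.4740023 × 10^10) = 121400.

121400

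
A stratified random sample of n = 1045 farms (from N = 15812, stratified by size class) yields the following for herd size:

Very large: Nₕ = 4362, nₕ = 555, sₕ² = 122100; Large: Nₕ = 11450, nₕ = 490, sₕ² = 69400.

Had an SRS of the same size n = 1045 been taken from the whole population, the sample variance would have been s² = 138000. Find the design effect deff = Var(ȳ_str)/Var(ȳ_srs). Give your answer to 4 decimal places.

0.6949

Var(ȳ_str) = Σ Wₕ²(1−fₕ)sₕ²/nₕ with Wₕ = Nₕ/15812:
  Very large: (4362/15812)²·(1−555/4362)·122100/555 = 14.612267
  Large: (11450/15812)²·(1−490/11450)·69400/490 = 71.089559
  → Var(ȳ_str) = 85.701826.
Var(ȳ_srs) = (1 − 1045/15812)·138000/1045 = 123.32987.
deff = 85.701826 / 123.32987 = 0.6949.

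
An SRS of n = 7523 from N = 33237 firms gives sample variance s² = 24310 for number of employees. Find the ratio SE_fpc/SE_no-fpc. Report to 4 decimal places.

f = n/N = 7523/33237 = 0.22634413.
SE_no-fpc = √(s²/n) = 1.7976161; SE_fpc = √((1−f)s²/n) = 1.5811419.
Ratio = √(1−f) = 0.87957709.

0.8796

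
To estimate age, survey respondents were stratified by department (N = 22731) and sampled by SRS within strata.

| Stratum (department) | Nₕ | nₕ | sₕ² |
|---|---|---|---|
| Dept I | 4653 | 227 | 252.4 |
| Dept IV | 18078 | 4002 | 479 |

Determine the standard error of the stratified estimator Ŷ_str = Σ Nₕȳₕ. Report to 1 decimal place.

7304.5

Var(Ŷ_str) = Σₕ Nₕ²(1 − fₕ)sₕ²/nₕ.
Dept I: 4653²·(1 − 227/4653)·252.4/227 = 2.2898549 × 10^7.
Dept IV: 18078²·(1 − 4002/18078)·479/4002 = 3.0457066 × 10^7.
Sum = 5.3355615 × 10^7.
SE = √(5.3355615 × 10^7) = 7304.5.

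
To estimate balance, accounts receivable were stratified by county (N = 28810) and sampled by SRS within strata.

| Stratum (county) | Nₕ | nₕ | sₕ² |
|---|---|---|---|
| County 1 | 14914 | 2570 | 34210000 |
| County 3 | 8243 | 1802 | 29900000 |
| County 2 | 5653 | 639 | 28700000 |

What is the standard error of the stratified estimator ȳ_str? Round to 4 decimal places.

Var(ȳ_str) = Σₕ Wₕ²(1 − fₕ)sₕ²/nₕ with Wₕ = Nₕ/N, N = 28810.
County 1: Wₕ = 0.51766748; term = 0.51766748²·(1 − 0.17232131)·34210000/2570 = 2952.4564.
County 3: Wₕ = 0.28611593; term = 0.28611593²·(1 − 0.21860973)·29900000/1802 = 1061.3741.
County 2: Wₕ = 0.19621659; term = 0.19621659²·(1 − 0.11303733)·28700000/639 = 1533.7615.
Sum = 5547.592.
SE = √(5547.592) = 74.4822.

74.4822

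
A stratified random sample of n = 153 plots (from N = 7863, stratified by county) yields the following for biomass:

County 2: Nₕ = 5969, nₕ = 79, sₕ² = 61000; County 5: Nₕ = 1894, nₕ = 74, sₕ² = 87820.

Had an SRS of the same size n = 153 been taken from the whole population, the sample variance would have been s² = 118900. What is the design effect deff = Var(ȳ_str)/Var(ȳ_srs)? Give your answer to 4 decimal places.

0.6630

Var(ȳ_str) = Σ Wₕ²(1−fₕ)sₕ²/nₕ with Wₕ = Nₕ/7863:
  County 2: (5969/7863)²·(1−79/5969)·61000/79 = 439.0794
  County 5: (1894/7863)²·(1−74/1894)·87820/74 = 66.16625
  → Var(ȳ_str) = 505.24565.
Var(ȳ_srs) = (1 − 153/7863)·118900/153 = 762.00273.
deff = 505.24565 / 762.00273 = 0.6630.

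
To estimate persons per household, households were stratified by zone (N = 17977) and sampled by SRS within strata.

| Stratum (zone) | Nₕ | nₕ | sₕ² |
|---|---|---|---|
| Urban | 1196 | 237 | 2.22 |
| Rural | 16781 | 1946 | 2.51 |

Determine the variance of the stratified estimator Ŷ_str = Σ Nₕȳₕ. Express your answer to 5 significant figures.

Var(Ŷ_str) = Σₕ Nₕ²(1 − fₕ)sₕ²/nₕ.
Urban: 1196²·(1 − 237/1196)·2.22/237 = 10743.713.
Rural: 16781²·(1 − 1946/16781)·2.51/1946 = 321097.02.
Sum = 331840.73.

331840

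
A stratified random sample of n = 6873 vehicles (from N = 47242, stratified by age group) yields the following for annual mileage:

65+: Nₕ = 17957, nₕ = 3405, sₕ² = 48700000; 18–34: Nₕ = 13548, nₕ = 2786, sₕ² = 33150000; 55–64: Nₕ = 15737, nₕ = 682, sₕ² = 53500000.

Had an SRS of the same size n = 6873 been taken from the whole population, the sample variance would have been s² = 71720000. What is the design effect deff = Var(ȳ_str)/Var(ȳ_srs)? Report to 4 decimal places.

1.2089

Var(ȳ_str) = Σ Wₕ²(1−fₕ)sₕ²/nₕ with Wₕ = Nₕ/47242:
  65+: (17957/47242)²·(1−3405/17957)·48700000/3405 = 1674.6026
  18–34: (13548/47242)²·(1−2786/13548)·33150000/2786 = 777.34542
  55–64: (15737/47242)²·(1−682/15737)·53500000/682 = 8327.5176
  → Var(ȳ_str) = 10779.466.
Var(ȳ_srs) = (1 − 6873/47242)·71720000/6873 = 8916.895.
deff = 10779.466 / 8916.895 = 1.2089.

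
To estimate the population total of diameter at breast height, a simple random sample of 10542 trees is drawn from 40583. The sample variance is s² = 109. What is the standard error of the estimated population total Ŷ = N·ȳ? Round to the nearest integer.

Var(Ŷ) = N²·Var(ȳ) = N²·(1 − n/N)·s²/n.
f = 10542/40583 = 0.25976394; Var(ȳ) = 0.74023606·109/10542 = 0.0076537403.
Var(Ŷ) = 40583² · 0.0076537403 = 1.2605556 × 10^7.
SE(Ŷ) = √(1.2605556 × 10^7) = 3550.

3550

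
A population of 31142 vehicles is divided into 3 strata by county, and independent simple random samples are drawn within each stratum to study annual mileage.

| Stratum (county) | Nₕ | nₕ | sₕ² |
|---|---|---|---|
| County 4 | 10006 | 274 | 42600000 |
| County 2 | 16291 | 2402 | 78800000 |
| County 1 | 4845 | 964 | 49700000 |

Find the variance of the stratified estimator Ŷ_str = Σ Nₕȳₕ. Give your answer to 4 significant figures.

2.353 × 10^13

Var(Ŷ_str) = Σₕ Nₕ²(1 − fₕ)sₕ²/nₕ.
County 4: 10006²·(1 − 274/10006)·42600000/274 = 1.5139852 × 10^13.
County 2: 16291²·(1 − 2402/16291)·78800000/2402 = 7.4228714 × 10^12.
County 1: 4845²·(1 − 964/4845)·49700000/964 = 9.6943072 × 10^11.
Sum = 2.3532154 × 10^13.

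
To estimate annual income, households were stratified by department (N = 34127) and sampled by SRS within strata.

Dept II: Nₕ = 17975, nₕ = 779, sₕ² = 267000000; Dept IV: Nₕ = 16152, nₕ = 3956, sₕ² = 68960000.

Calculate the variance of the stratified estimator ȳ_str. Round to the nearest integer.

93913

Var(ȳ_str) = Σₕ Wₕ²(1 − fₕ)sₕ²/nₕ with Wₕ = Nₕ/N, N = 34127.
Dept II: Wₕ = 0.52670906; term = 0.52670906²·(1 − 0.04333797)·267000000/779 = 90964.914.
Dept IV: Wₕ = 0.47329094; term = 0.47329094²·(1 − 0.24492323)·68960000/3956 = 2948.414.
Sum = 93913.328.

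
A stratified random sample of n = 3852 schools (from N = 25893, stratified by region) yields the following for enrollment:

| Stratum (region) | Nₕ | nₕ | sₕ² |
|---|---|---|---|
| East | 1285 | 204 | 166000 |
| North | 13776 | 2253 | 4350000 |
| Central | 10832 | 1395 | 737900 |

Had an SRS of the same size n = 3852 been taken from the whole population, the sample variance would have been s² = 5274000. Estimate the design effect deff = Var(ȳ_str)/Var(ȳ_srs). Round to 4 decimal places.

0.4629

Var(ȳ_str) = Σ Wₕ²(1−fₕ)sₕ²/nₕ with Wₕ = Nₕ/25893:
  East: (1285/25893)²·(1−204/1285)·166000/204 = 1.6859396
  North: (13776/25893)²·(1−2253/13776)·4350000/2253 = 457.14294
  Central: (10832/25893)²·(1−1395/10832)·737900/1395 = 80.649405
  → Var(ȳ_str) = 539.47828.
Var(ȳ_srs) = (1 − 3852/25893)·5274000/3852 = 1165.4745.
deff = 539.47828 / 1165.4745 = 0.4629.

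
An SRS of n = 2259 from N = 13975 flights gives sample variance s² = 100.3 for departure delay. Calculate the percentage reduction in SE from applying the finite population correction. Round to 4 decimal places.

8.4383

f = n/N = 2259/13975 = 0.16164580.
SE_no-fpc = √(s²/n) = 0.2107135; SE_fpc = √((1−f)s²/n) = 0.19293283.
Ratio = √(1−f) = 0.91561684. Reduction = 100·(1 − 0.91561684) = 8.4383%.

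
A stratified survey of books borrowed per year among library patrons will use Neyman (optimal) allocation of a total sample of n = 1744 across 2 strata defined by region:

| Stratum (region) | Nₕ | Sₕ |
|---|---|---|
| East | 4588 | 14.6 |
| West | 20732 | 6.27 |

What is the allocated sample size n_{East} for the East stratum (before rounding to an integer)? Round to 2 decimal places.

593.08

Neyman allocation: nₕ = n·NₕSₕ / Σⱼ NⱼSⱼ.
Σ NⱼSⱼ = 4588·14.6 + 20732·6.27 = 196974.44.
n_{East} = 1744·4588·14.6 / 196974.44 = 593.08.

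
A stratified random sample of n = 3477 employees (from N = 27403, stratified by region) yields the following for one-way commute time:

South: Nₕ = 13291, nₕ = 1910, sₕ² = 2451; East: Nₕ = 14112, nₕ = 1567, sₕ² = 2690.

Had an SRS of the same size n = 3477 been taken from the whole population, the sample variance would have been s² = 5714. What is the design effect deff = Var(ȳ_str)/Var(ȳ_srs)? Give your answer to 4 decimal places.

Var(ȳ_str) = Σ Wₕ²(1−fₕ)sₕ²/nₕ with Wₕ = Nₕ/27403:
  South: (13291/27403)²·(1−1910/13291)·2451/1910 = 0.2584948
  East: (14112/27403)²·(1−1567/14112)·2690/1567 = 0.4047122
  → Var(ȳ_str) = 0.663207.
Var(ȳ_srs) = (1 − 3477/27403)·5714/3477 = 1.4348534.
deff = 0.663207 / 1.4348534 = 0.4622.

0.4622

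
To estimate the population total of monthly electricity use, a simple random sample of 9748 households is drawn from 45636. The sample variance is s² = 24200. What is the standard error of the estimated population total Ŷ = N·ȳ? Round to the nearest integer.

63764

Var(Ŷ) = N²·Var(ȳ) = N²·(1 − n/N)·s²/n.
f = 9748/45636 = 0.21360330; Var(ȳ) = 0.78639670·24200/9748 = 1.9522774.
Var(Ŷ) = 45636² · 1.9522774 = 4.0658998 × 10^9.
SE(Ŷ) = √(4.0658998 × 10^9) = 63764.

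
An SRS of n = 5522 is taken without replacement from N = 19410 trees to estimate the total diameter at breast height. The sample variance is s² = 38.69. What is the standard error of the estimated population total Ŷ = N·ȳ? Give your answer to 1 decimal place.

Var(Ŷ) = N²·Var(ȳ) = N²·(1 − n/N)·s²/n.
f = 5522/19410 = 0.28449253; Var(ȳ) = 0.71550747·38.69/5522 = 0.005013217.
Var(Ŷ) = 19410² · 0.005013217 = 1.88872 × 10^6.
SE(Ŷ) = √(1.88872 × 10^6) = 1374.3.

1374.3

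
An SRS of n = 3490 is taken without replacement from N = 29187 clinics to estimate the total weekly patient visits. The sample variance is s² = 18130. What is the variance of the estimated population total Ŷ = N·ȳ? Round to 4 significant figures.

Var(Ŷ) = N²·Var(ȳ) = N²·(1 − n/N)·s²/n.
f = 3490/29187 = 0.11957378; Var(ȳ) = 0.88042622·18130/3490 = 4.5736754.
Var(Ŷ) = 29187² · 4.5736754 = 3.896227 × 10^9.

3.896 × 10^9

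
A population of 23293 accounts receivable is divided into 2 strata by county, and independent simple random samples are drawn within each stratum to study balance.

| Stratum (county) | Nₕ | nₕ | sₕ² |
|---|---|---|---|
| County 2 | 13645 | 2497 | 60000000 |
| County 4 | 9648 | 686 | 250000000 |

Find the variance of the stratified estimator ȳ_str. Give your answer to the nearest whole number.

64814

Var(ȳ_str) = Σₕ Wₕ²(1 − fₕ)sₕ²/nₕ with Wₕ = Nₕ/N, N = 23293.
County 2: Wₕ = 0.58579831; term = 0.58579831²·(1 − 0.18299743)·60000000/2497 = 6736.7798.
County 4: Wₕ = 0.41420169; term = 0.41420169²·(1 − 0.07110282)·250000000/686 = 58077.414.
Sum = 64814.194.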